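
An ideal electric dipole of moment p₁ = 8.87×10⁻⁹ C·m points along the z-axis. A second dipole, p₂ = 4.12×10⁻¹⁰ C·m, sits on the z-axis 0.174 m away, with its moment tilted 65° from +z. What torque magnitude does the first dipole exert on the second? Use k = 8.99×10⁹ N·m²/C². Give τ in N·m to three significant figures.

τ ≈ 1.13×10⁻⁵ N·m

The second dipole sits on the axis of the first, so the field there is axial: E₁ = 2kp₁/r³ along +z.
E₁ = 2(8.99×10⁹)(8.87×10⁻⁹)/(0.174)³ = 3.027×10⁴ N/C.
Torque on the second dipole: τ = p₂ E₁ sinθ.
τ = (4.12×10⁻¹⁰)(3.027×10⁴)·sin65° = 1.130×10⁻⁵ N·m.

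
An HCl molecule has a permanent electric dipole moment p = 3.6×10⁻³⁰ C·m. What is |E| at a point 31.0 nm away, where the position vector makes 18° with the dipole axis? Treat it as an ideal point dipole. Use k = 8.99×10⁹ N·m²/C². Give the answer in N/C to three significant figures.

E ≈ 2090 N/C

At angle θ the dipole field magnitude is E = (kp/r³)·√(1 + 3cos²θ).
kp/r³ = (8.99×10⁹)(3.60×10⁻³⁰) / (3.10×10⁻⁸)³ = 1086 N/C.
√(1 + 3cos²18°) = √(1 + 3·0.9045) = √3.7135 ≈ 1.9271.
E ≈ 1086 × 1.927 = 2093 N/C.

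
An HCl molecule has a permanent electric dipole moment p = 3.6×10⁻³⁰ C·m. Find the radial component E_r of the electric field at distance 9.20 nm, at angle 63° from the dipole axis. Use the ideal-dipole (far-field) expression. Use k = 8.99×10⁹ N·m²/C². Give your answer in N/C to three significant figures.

For a dipole, E_r = (2kp cosθ)/r³.
kp/r³ = (8.99×10⁹)(3.60×10⁻³⁰)/(9.20×10⁻⁹)³ = 4.156×10⁴ N/C.
E_r = 2·4.156×10⁴·cos63° = 3.774×10⁴ N/C.

E_r ≈ 3.77×10⁴ N/C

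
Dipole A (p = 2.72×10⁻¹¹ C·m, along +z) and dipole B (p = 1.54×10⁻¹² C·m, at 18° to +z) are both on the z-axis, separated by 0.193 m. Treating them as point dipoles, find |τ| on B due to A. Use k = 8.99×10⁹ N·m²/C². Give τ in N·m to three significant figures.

The second dipole sits on the axis of the first, so the field there is axial: E₁ = 2kp₁/r³ along +z.
E₁ = 2(8.99×10⁹)(2.72×10⁻¹¹)/(0.193)³ = 68.03 N/C.
Torque on the second dipole: τ = p₂ E₁ sinθ.
τ = (1.54×10⁻¹²)(68.03)·sin18° = 3.237×10⁻¹¹ N·m.

τ ≈ 3.24×10⁻¹¹ N·m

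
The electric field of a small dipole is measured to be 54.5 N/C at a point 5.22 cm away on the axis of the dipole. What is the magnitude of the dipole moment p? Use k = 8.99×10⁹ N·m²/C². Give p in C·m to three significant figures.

On axis E = 2kp/r³, so p = Er³/(2k).
p = (54.5)·(0.0522)³ / (2·8.99×10⁹) = 4.311×10⁻¹³ C·m.

p ≈ 4.31×10⁻¹³ C·m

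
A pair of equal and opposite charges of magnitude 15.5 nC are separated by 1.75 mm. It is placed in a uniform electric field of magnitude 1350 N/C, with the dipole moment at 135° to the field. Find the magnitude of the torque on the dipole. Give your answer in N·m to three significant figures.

τ ≈ 2.59×10⁻⁸ N·m

Dipole moment p = qd = (1.55×10⁻⁸ C)(0.00175 m) = 2.713×10⁻¹¹ C·m.
Torque on an electric dipole: τ = pE sinθ.
τ = (2.713×10⁻¹¹)(1350)·sin135° = 2.590×10⁻⁸ N·m.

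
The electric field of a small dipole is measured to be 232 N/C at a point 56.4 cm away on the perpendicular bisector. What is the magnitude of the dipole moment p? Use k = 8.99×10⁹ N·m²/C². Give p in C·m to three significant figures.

In the equatorial plane E = kp/r³, so p = Er³/(k).
p = (232)·(0.564)³ / (8.99×10⁹) = 4.630×10⁻⁹ C·m.

p ≈ 4.63×10⁻⁹ C·m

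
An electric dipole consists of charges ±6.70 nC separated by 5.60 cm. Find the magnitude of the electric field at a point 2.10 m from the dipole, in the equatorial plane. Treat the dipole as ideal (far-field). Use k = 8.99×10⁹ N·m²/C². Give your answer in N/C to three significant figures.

Dipole moment p = qd = (6.70×10⁻⁹ C)(0.0560 m) = 3.752×10⁻¹⁰ C·m.
On the perpendicular bisector E = kp/r³ (half the axial value at the same distance).
E = (8.99×10⁹)(3.752×10⁻¹⁰) / (2.10)³ = 0.3642 N/C.

E ≈ 0.364 N/C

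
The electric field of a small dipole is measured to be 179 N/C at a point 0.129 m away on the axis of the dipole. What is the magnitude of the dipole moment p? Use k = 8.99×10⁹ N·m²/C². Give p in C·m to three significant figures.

On axis E = 2kp/r³, so p = Er³/(2k).
p = (179)·(0.129)³ / (2·8.99×10⁹) = 2.137×10⁻¹¹ C·m.

p ≈ 2.14×10⁻¹¹ C·m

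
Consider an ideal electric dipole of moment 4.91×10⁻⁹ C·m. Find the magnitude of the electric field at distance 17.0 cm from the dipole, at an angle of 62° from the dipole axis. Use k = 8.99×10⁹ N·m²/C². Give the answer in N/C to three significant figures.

At angle θ the dipole field magnitude is E = (kp/r³)·√(1 + 3cos²θ).
kp/r³ = (8.99×10⁹)(4.91×10⁻⁹) / (0.170)³ = 8985 N/C.
√(1 + 3cos²62°) = √(1 + 3·0.2204) = √1.6612 ≈ 1.2889.
E ≈ 8985 × 1.289 = 1.158×10⁴ N/C.

E ≈ 1.16×10⁴ N/C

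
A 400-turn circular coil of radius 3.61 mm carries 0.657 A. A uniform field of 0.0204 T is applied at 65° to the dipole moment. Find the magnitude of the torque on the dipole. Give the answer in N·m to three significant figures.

m = NIA = NIπa² = 400·(0.657)·π·(0.00361)² = 0.01076 A·m².
Torque on a magnetic dipole: τ = mB sinθ.
τ = (0.01076)(0.0204)·sin65° = 1.989×10⁻⁴ N·m.

τ ≈ 1.99×10⁻⁴ N·m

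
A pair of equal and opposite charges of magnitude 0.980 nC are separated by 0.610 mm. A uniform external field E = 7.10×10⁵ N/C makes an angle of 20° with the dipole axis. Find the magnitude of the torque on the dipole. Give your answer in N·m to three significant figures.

Dipole moment p = qd = (9.80×10⁻¹⁰ C)(6.10×10⁻⁴ m) = 5.978×10⁻¹³ C·m.
Torque on an electric dipole: τ = pE sinθ.
τ = (5.978×10⁻¹³)(7.10×10⁵)·sin20° = 1.452×10⁻⁷ N·m.

τ ≈ 1.45×10⁻⁷ N·m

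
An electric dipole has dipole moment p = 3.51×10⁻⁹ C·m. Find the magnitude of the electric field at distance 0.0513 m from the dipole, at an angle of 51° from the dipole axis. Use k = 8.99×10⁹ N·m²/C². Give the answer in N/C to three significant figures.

At angle θ the dipole field magnitude is E = (kp/r³)·√(1 + 3cos²θ).
kp/r³ = (8.99×10⁹)(3.51×10⁻⁹) / (0.0513)³ = 2.337×10⁵ N/C.
√(1 + 3cos²51°) = √(1 + 3·0.3960) = √2.1881 ≈ 1.4792.
E ≈ 2.337×10⁵ × 1.479 = 3.457×10⁵ N/C.

E ≈ 3.46×10⁵ N/C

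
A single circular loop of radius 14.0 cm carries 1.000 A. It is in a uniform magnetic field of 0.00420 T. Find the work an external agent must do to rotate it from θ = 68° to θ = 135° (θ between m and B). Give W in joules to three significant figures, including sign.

Magnetic moment m = IA = Iπa² = (1.00)·π·(0.140)² = 0.06158 A·m².
W_ext = ΔU = −mB cosθ₂ + mB cosθ₁ = mB(cosθ₁ − cosθ₂).
W = (0.06158)(0.00420)·(cos68° − cos135°) = (2.586×10⁻⁴)·(+1.0817) = 2.798×10⁻⁴ J.

W ≈ 2.80×10⁻⁴ J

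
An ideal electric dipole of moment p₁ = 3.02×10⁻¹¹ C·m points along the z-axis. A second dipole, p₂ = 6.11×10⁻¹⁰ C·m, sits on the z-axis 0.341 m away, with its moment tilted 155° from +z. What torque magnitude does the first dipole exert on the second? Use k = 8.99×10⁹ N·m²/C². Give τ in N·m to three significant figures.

τ ≈ 3.54×10⁻⁹ N·m

The second dipole sits on the axis of the first, so the field there is axial: E₁ = 2kp₁/r³ along +z.
E₁ = 2(8.99×10⁹)(3.02×10⁻¹¹)/(0.341)³ = 13.69 N/C.
Torque on the second dipole: τ = p₂ E₁ sinθ.
τ = (6.11×10⁻¹⁰)(13.69)·sin155° = 3.536×10⁻⁹ N·m.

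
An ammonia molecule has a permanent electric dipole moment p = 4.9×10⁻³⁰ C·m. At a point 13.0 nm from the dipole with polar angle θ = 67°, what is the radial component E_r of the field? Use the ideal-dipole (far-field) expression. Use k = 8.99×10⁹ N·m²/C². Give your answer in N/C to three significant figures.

E_r ≈ 1.57×10⁴ N/C

For a dipole, E_r = (2kp cosθ)/r³.
kp/r³ = (8.99×10⁹)(4.90×10⁻³⁰)/(1.30×10⁻⁸)³ = 2.005×10⁴ N/C.
E_r = 2·2.005×10⁴·cos67° = 1.567×10⁴ N/C.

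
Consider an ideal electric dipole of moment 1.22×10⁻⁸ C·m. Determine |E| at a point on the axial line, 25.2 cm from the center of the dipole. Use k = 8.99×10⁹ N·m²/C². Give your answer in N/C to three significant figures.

E ≈ 1.37×10⁴ N/C

On the dipole axis E = 2kp/r³.
E = 2·(8.99×10⁹)(1.22×10⁻⁸) / (0.252)³ = 1.371×10⁴ N/C.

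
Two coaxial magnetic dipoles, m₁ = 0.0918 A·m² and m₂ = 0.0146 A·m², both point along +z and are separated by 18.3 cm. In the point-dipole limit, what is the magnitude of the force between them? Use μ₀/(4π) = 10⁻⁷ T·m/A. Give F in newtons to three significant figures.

On-axis B of dipole 1: B = (μ₀/4π)·2m₁/r³. Force on dipole 2: F = m₂·dB/dr.
dB/dr = −(μ₀/4π)·6m₁/r⁴, so |F| = (μ₀/4π)·6m₁m₂/r⁴.
F = 6(10⁻⁷)(0.0918)(0.0146)/(0.183)⁴ = 7.170×10⁻⁷ N.

F ≈ 7.17×10⁻⁷ N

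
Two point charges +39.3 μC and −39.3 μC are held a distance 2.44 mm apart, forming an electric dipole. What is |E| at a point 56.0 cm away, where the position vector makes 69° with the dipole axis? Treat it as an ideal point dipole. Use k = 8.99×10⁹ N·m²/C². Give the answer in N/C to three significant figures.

E ≈ 5780 N/C

Dipole moment p = qd = (3.93×10⁻⁵ C)(0.00244 m) = 9.589×10⁻⁸ C·m.
At angle θ the dipole field magnitude is E = (kp/r³)·√(1 + 3cos²θ).
kp/r³ = (8.99×10⁹)(9.589×10⁻⁸) / (0.560)³ = 4909 N/C.
√(1 + 3cos²69°) = √(1 + 3·0.1284) = √1.3853 ≈ 1.1770.
E ≈ 4909 × 1.177 = 5777 N/C.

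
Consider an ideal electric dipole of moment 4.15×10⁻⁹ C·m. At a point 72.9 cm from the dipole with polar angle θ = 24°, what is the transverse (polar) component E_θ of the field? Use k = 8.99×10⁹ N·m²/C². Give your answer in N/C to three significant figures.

E_θ ≈ 39.2 N/C

For a dipole, E_θ = (kp sinθ)/r³.
kp/r³ = (8.99×10⁹)(4.15×10⁻⁹)/(0.729)³ = 96.30 N/C.
E_θ = 96.30·sin24° = 39.17 N/C.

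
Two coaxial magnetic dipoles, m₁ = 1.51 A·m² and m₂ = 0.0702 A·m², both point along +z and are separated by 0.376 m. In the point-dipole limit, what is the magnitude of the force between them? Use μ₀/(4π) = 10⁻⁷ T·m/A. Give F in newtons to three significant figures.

On-axis B of dipole 1: B = (μ₀/4π)·2m₁/r³. Force on dipole 2: F = m₂·dB/dr.
dB/dr = −(μ₀/4π)·6m₁/r⁴, so |F| = (μ₀/4π)·6m₁m₂/r⁴.
F = 6(10⁻⁷)(1.51)(0.0702)/(0.376)⁴ = 3.182×10⁻⁶ N.

F ≈ 3.18×10⁻⁶ N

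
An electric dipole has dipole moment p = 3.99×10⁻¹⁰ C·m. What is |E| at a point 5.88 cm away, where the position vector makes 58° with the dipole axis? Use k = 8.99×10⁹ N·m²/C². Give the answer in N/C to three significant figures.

At angle θ the dipole field magnitude is E = (kp/r³)·√(1 + 3cos²θ).
kp/r³ = (8.99×10⁹)(3.99×10⁻¹⁰) / (0.0588)³ = 1.764×10⁴ N/C.
√(1 + 3cos²58°) = √(1 + 3·0.2808) = √1.8424 ≈ 1.3574.
E ≈ 1.764×10⁴ × 1.357 = 2.395×10⁴ N/C.

E ≈ 2.39×10⁴ N/C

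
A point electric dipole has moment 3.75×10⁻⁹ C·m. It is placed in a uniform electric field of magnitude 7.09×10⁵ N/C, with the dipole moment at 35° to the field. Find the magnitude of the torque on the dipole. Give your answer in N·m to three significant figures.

τ ≈ 0.00152 N·m

Torque on an electric dipole: τ = pE sinθ.
τ = (3.75×10⁻⁹)(7.09×10⁵)·sin35° = 0.001525 N·m.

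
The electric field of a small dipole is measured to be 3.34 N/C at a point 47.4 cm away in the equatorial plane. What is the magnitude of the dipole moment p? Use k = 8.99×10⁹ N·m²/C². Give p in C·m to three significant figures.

p ≈ 3.96×10⁻¹¹ C·m

In the equatorial plane E = kp/r³, so p = Er³/(k).
p = (3.34)·(0.474)³ / (8.99×10⁹) = 3.957×10⁻¹¹ C·m.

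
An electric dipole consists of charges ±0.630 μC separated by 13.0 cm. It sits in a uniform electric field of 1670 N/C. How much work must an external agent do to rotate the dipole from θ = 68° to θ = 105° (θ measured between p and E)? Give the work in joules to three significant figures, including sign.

Dipole moment p = qd = (6.30×10⁻⁷ C)(0.130 m) = 8.19×10⁻⁸ C·m.
W_ext = ΔU = U(θ₂) − U(θ₁) = −pE cosθ₂ − (−pE cosθ₁) = pE(cosθ₁ − cosθ₂).
W = (8.19×10⁻⁸)(1670)·(cos68° − cos105°) = (1.368×10⁻⁴)·(+0.6334) = 8.664×10⁻⁵ J.

W ≈ 8.66×10⁻⁵ J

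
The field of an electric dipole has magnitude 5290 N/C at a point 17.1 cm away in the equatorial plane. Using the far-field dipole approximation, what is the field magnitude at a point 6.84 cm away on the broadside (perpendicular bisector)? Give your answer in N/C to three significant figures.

E ≈ 8.27×10⁴ N/C

Dipole fields scale as 1/r³ in the far field; the geometry is the same at both points.
E₂ = E₁ · (r₁/r₂)³ = 5290 · (17.1/6.84)³.
(r₁/r₂)³ = (2.5)³ = 15.62.
E₂ ≈ 8.266×10⁴ N/C.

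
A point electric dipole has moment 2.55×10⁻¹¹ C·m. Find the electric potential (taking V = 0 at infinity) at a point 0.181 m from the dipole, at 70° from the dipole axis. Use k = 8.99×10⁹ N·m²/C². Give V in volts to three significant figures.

The dipole potential is V = kp cosθ / r².
V = (8.99×10⁹)(2.55×10⁻¹¹)·cos70° / (0.181)² = 2.393 V.

V ≈ 2.39 V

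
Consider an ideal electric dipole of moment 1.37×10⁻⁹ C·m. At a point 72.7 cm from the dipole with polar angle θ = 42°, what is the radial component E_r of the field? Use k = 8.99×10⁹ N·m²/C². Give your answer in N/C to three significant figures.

E_r ≈ 47.6 N/C

For a dipole, E_r = (2kp cosθ)/r³.
kp/r³ = (8.99×10⁹)(1.37×10⁻⁹)/(0.727)³ = 32.05 N/C.
E_r = 2·32.05·cos42° = 47.64 N/C.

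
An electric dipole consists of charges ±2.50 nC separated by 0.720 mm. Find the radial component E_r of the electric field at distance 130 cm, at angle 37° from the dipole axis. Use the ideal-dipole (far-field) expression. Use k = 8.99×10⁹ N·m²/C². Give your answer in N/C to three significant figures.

Dipole moment p = qd = (2.50×10⁻⁹ C)(7.20×10⁻⁴ m) = 1.80×10⁻¹² C·m.
For a dipole, E_r = (2kp cosθ)/r³.
kp/r³ = (8.99×10⁹)(1.80×10⁻¹²)/(1.30)³ = 0.007365 N/C.
E_r = 2·0.007365·cos37° = 0.01176 N/C.

E_r ≈ 0.0118 N/C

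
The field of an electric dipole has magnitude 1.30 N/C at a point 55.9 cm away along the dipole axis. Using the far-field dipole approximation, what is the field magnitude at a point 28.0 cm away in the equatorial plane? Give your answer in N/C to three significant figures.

E ≈ 5.17 N/C

Dipole fields scale as 1/r³ in the far field.
The axial field is twice the equatorial field at the same r, so the geometry factor is 1/2.
E₂ = E₁ · (1/2) · (r₁/r₂)³ = 1.30 · 0.5 · (55.9/28.0)³.
(r₁/r₂)³ = (1.996)³ = 7.957.
E₂ ≈ 5.172 N/C.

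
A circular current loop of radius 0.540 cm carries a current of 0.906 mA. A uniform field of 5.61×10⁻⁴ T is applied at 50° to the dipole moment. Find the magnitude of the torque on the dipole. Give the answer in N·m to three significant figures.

τ ≈ 3.57×10⁻¹¹ N·m

Magnetic moment m = IA = Iπa² = (9.06×10⁻⁴)·π·(0.00540)² = 8.30×10⁻⁸ A·m².
Torque on a magnetic dipole: τ = mB sinθ.
τ = (8.30×10⁻⁸)(5.61×10⁻⁴)·sin50° = 3.567×10⁻¹¹ N·m.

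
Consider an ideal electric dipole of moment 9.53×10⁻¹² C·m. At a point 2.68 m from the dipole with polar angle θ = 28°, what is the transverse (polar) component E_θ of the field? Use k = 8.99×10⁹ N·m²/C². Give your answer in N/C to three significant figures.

For a dipole, E_θ = (kp sinθ)/r³.
kp/r³ = (8.99×10⁹)(9.53×10⁻¹²)/(2.68)³ = 0.004451 N/C.
E_θ = 0.004451·sin28° = 0.002090 N/C.

E_θ ≈ 0.00209 N/C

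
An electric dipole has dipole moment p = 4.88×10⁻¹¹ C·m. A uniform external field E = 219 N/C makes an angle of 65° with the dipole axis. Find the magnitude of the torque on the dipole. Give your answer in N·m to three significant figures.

τ ≈ 9.69×10⁻⁹ N·m

Torque on an electric dipole: τ = pE sinθ.
τ = (4.88×10⁻¹¹)(219)·sin65° = 9.686×10⁻⁹ N·m.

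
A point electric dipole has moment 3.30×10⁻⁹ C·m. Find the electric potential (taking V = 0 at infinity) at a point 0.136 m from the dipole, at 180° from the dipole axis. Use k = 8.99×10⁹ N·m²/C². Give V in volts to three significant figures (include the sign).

V ≈ -1600 V

The dipole potential is V = kp cosθ / r².
V = (8.99×10⁹)(3.30×10⁻⁹)·cos180° / (0.136)² = -1604 V.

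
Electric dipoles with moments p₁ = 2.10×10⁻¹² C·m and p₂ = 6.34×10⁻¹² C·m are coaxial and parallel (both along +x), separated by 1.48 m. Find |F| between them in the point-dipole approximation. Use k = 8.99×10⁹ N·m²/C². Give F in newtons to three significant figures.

On-axis field of dipole 1 at distance r: E = 2kp₁/r³. Force on dipole 2 is F = p₂·dE/dr (gradient along axis).
dE/dr = −6kp₁/r⁴, so |F| = 6kp₁p₂/r⁴ (attractive for aligned moments).
F = 6(8.99×10⁹)(2.10×10⁻¹²)(6.34×10⁻¹²)/(1.48)⁴ = 1.497×10⁻¹³ N.

F ≈ 1.50×10⁻¹³ N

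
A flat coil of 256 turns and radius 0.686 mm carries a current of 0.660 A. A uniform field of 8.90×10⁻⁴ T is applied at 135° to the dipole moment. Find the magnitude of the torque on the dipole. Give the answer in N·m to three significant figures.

τ ≈ 1.57×10⁻⁷ N·m

m = NIA = NIπa² = 256·(0.660)·π·(6.86×10⁻⁴)² = 2.498×10⁻⁴ A·m².
Torque on a magnetic dipole: τ = mB sinθ.
τ = (2.498×10⁻⁴)(8.90×10⁻⁴)·sin135° = 1.572×10⁻⁷ N·m.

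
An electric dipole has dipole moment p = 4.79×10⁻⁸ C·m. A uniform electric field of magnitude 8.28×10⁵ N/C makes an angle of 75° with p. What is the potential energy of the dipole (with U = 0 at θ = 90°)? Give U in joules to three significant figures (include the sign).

U = −p·E = −pE cosθ.
U = −(4.79×10⁻⁸)(8.28×10⁵)·cos75° = -0.01027 J.

U ≈ -0.0103 J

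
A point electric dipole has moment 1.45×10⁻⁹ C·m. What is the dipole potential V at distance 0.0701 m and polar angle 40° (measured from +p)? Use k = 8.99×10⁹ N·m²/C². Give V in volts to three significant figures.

The dipole potential is V = kp cosθ / r².
V = (8.99×10⁹)(1.45×10⁻⁹)·cos40° / (0.0701)² = 2032 V.

V ≈ 2030 V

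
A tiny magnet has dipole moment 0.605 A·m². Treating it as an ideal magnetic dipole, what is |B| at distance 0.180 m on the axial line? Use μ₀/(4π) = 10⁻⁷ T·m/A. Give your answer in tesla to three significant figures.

B ≈ 2.07×10⁻⁵ T

On axis B = (μ₀/4π)·2m/r³.
B = 2·(10⁻⁷)·(0.605) / (0.180)³ = 2.075×10⁻⁵ T.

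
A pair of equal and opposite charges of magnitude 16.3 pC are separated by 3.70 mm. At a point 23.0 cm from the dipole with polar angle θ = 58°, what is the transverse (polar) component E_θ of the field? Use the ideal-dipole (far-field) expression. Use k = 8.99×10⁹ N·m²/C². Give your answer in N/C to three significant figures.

Dipole moment p = qd = (1.63×10⁻¹¹ C)(0.00370 m) = 6.031×10⁻¹⁴ C·m.
For a dipole, E_θ = (kp sinθ)/r³.
kp/r³ = (8.99×10⁹)(6.031×10⁻¹⁴)/(0.230)³ = 0.04456 N/C.
E_θ = 0.04456·sin58° = 0.03779 N/C.

E_θ ≈ 0.0378 N/C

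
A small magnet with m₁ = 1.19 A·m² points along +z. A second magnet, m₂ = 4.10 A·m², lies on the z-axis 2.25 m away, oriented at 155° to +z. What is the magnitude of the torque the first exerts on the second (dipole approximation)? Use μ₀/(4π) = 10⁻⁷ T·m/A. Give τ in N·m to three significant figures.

Dipole B is on the axis of dipole A, so B₁ there is axial: B₁ = (μ₀/4π)·2m₁/r³ along +z.
B₁ = 2(10⁻⁷)(1.19)/(2.25)³ = 2.089×10⁻⁸ T.
τ = m₂ B₁ sinθ.
τ = (4.10)(2.089×10⁻⁸)·sin155° = 3.620×10⁻⁸ N·m.

τ ≈ 3.62×10⁻⁸ N·m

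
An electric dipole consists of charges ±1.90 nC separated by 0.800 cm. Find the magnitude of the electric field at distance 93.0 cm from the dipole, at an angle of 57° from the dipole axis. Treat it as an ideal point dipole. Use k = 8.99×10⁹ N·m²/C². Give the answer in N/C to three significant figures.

Dipole moment p = qd = (1.90×10⁻⁹ C)(0.00800 m) = 1.52×10⁻¹¹ C·m.
At angle θ the dipole field magnitude is E = (kp/r³)·√(1 + 3cos²θ).
kp/r³ = (8.99×10⁹)(1.52×10⁻¹¹) / (0.930)³ = 0.1699 N/C.
√(1 + 3cos²57°) = √(1 + 3·0.2966) = √1.8899 ≈ 1.3747.
E ≈ 0.1699 × 1.375 = 0.2335 N/C.

E ≈ 0.234 N/C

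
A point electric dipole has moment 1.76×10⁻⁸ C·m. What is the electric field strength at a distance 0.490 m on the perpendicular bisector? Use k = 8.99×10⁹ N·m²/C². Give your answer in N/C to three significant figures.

On the perpendicular bisector E = kp/r³ (half the axial value at the same distance).
E = (8.99×10⁹)(1.76×10⁻⁸) / (0.490)³ = 1345 N/C.

E ≈ 1340 N/C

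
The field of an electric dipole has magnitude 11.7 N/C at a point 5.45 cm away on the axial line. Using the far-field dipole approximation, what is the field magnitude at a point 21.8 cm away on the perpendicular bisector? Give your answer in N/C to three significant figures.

Dipole fields scale as 1/r³ in the far field.
The axial field is twice the equatorial field at the same r, so the geometry factor is 1/2.
E₂ = E₁ · (1/2) · (r₁/r₂)³ = 11.7 · 0.5 · (5.45/21.8)³.
(r₁/r₂)³ = (0.25)³ = 0.01562.
E₂ ≈ 0.09141 N/C.

E ≈ 0.0914 N/C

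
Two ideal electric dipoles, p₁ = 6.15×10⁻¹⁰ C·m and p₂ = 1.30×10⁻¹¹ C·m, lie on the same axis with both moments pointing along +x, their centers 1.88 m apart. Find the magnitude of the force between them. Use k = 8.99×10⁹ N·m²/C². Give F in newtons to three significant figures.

On-axis field of dipole 1 at distance r: E = 2kp₁/r³. Force on dipole 2 is F = p₂·dE/dr (gradient along axis).
dE/dr = −6kp₁/r⁴, so |F| = 6kp₁p₂/r⁴ (attractive for aligned moments).
F = 6(8.99×10⁹)(6.15×10⁻¹⁰)(1.30×10⁻¹¹)/(1.88)⁴ = 3.452×10⁻¹¹ N.

F ≈ 3.45×10⁻¹¹ N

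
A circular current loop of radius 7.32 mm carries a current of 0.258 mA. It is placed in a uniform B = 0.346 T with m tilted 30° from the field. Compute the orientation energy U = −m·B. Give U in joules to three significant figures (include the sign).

Magnetic moment m = IA = Iπa² = (2.58×10⁻⁴)·π·(0.00732)² = 4.343×10⁻⁸ A·m².
U = −m·B = −mB cosθ.
U = −(4.343×10⁻⁸)(0.346)·cos30° = -1.301×10⁻⁸ J.

U ≈ -1.30×10⁻⁸ J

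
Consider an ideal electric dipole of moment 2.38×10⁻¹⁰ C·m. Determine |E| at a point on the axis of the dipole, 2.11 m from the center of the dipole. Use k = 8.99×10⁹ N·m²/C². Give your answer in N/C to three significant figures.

E ≈ 0.456 N/C

On the dipole axis E = 2kp/r³.
E = 2·(8.99×10⁹)(2.38×10⁻¹⁰) / (2.11)³ = 0.4555 N/C.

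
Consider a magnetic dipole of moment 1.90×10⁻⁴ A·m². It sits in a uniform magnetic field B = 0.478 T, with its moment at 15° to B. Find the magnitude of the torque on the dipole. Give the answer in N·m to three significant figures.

τ ≈ 2.35×10⁻⁵ N·m

Torque on a magnetic dipole: τ = mB sinθ.
τ = (1.90×10⁻⁴)(0.478)·sin15° = 2.351×10⁻⁵ N·m.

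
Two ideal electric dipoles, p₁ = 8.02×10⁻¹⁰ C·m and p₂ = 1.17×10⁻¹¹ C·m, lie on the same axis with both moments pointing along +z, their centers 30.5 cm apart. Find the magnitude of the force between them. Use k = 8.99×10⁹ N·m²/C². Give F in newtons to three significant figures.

On-axis field of dipole 1 at distance r: E = 2kp₁/r³. Force on dipole 2 is F = p₂·dE/dr (gradient along axis).
dE/dr = −6kp₁/r⁴, so |F| = 6kp₁p₂/r⁴ (attractive for aligned moments).
F = 6(8.99×10⁹)(8.02×10⁻¹⁰)(1.17×10⁻¹¹)/(0.305)⁴ = 5.849×10⁻⁸ N.

F ≈ 5.85×10⁻⁸ N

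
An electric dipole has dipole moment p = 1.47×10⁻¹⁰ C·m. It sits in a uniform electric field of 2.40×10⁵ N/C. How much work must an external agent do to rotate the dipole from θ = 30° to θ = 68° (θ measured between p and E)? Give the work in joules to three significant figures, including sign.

W_ext = ΔU = U(θ₂) − U(θ₁) = −pE cosθ₂ − (−pE cosθ₁) = pE(cosθ₁ − cosθ₂).
W = (1.47×10⁻¹⁰)(2.40×10⁵)·(cos30° − cos68°) = (3.528×10⁻⁵)·(+0.4914) = 1.734×10⁻⁵ J.

W ≈ 1.73×10⁻⁵ J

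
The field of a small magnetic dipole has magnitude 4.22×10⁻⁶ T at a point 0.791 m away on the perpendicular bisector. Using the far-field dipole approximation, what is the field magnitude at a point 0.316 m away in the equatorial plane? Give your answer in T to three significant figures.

Dipole fields scale as 1/r³ in the far field; the geometry is the same at both points.
B₂ = B₁ · (r₁/r₂)³ = 4.22×10⁻⁶ · (0.791/0.316)³.
(r₁/r₂)³ = (2.503)³ = 15.68.
B₂ ≈ 6.619×10⁻⁵ T.

B ≈ 6.62×10⁻⁵ T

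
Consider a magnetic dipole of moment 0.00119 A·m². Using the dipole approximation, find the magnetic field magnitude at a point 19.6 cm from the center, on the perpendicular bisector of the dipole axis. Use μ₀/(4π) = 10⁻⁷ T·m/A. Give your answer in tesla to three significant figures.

B ≈ 1.58×10⁻⁸ T

In the equatorial plane B = (μ₀/4π)·m/r³ (half the axial value).
B = (10⁻⁷)·(0.00119) / (0.196)³ = 1.580×10⁻⁸ T.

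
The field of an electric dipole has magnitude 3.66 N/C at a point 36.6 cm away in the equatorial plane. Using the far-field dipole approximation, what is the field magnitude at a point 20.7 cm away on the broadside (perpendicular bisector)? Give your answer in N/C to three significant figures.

E ≈ 20.2 N/C

Dipole fields scale as 1/r³ in the far field; the geometry is the same at both points.
E₂ = E₁ · (r₁/r₂)³ = 3.66 · (36.6/20.7)³.
(r₁/r₂)³ = (1.768)³ = 5.528.
E₂ ≈ 20.23 N/C.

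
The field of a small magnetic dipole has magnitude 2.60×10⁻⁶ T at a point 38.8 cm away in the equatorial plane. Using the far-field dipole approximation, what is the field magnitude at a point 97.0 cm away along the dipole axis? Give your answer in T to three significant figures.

Dipole fields scale as 1/r³ in the far field.
The axial field is twice the equatorial field at the same r, so the geometry factor is 2/1.
B₂ = B₁ · (2/1) · (r₁/r₂)³ = 2.60×10⁻⁶ · 2 · (38.8/97.0)³.
(r₁/r₂)³ = (0.4)³ = 0.064.
B₂ ≈ 3.328×10⁻⁷ T.

B ≈ 3.33×10⁻⁷ T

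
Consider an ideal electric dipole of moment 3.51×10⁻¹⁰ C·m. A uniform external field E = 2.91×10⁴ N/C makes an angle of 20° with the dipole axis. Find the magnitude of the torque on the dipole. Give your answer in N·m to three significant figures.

τ ≈ 3.49×10⁻⁶ N·m

Torque on an electric dipole: τ = pE sinθ.
τ = (3.51×10⁻¹⁰)(2.91×10⁴)·sin20° = 3.493×10⁻⁶ N·m.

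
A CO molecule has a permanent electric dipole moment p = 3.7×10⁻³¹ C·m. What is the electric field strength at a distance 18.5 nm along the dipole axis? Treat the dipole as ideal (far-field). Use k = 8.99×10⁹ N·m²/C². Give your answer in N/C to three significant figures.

On the dipole axis E = 2kp/r³.
E = 2·(8.99×10⁹)(3.70×10⁻³¹) / (1.85×10⁻⁸)³ = 1051 N/C.

E ≈ 1050 N/C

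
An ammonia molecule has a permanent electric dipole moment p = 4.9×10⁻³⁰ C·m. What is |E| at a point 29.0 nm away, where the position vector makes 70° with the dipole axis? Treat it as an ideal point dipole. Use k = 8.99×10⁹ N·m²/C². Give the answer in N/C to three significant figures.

E ≈ 2100 N/C

At angle θ the dipole field magnitude is E = (kp/r³)·√(1 + 3cos²θ).
kp/r³ = (8.99×10⁹)(4.90×10⁻³⁰) / (2.90×10⁻⁸)³ = 1806 N/C.
√(1 + 3cos²70°) = √(1 + 3·0.1170) = √1.3509 ≈ 1.1623.
E ≈ 1806 × 1.162 = 2099 N/C.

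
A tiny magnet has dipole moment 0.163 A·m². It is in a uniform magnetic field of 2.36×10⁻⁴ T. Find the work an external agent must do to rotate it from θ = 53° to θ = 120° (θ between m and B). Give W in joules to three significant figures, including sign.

W ≈ 4.24×10⁻⁵ J

W_ext = ΔU = −mB cosθ₂ + mB cosθ₁ = mB(cosθ₁ − cosθ₂).
W = (0.163)(2.36×10⁻⁴)·(cos53° − cos120°) = (3.847×10⁻⁵)·(+1.1018) = 4.238×10⁻⁵ J.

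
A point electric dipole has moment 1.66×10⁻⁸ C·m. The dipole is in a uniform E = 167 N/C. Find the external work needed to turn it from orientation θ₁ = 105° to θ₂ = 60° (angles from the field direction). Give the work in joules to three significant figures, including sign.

W_ext = ΔU = U(θ₂) − U(θ₁) = −pE cosθ₂ − (−pE cosθ₁) = pE(cosθ₁ − cosθ₂).
W = (1.66×10⁻⁸)(167)·(cos105° − cos60°) = (2.772×10⁻⁶)·(-0.7588) = -2.104×10⁻⁶ J.

W ≈ -2.10×10⁻⁶ J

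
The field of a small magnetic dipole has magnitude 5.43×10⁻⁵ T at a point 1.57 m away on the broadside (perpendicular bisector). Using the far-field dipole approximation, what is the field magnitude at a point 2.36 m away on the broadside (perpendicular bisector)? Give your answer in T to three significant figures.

B ≈ 1.60×10⁻⁵ T

Dipole fields scale as 1/r³ in the far field; the geometry is the same at both points.
B₂ = B₁ · (r₁/r₂)³ = 5.43×10⁻⁵ · (1.57/2.36)³.
(r₁/r₂)³ = (0.6653)³ = 0.2944.
B₂ ≈ 1.599×10⁻⁵ T.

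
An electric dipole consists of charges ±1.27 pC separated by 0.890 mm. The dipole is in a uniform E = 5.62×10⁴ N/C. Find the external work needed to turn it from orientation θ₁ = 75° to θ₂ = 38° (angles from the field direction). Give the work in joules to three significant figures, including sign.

Dipole moment p = qd = (1.27×10⁻¹² C)(8.90×10⁻⁴ m) = 1.13×10⁻¹⁵ C·m.
W_ext = ΔU = U(θ₂) − U(θ₁) = −pE cosθ₂ − (−pE cosθ₁) = pE(cosθ₁ − cosθ₂).
W = (1.13×10⁻¹⁵)(5.62×10⁴)·(cos75° − cos38°) = (6.351×10⁻¹¹)·(-0.5292) = -3.361×10⁻¹¹ J.

W ≈ -3.36×10⁻¹¹ J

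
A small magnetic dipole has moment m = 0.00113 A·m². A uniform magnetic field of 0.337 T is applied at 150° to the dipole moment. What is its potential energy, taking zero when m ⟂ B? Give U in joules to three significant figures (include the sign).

U ≈ 3.30×10⁻⁴ J

U = −m·B = −mB cosθ.
U = −(0.00113)(0.337)·cos150° = 3.298×10⁻⁴ J.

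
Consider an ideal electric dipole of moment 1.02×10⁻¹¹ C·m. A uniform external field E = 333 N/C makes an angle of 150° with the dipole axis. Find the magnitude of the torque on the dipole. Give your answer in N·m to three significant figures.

τ ≈ 1.70×10⁻⁹ N·m

Torque on an electric dipole: τ = pE sinθ.
τ = (1.02×10⁻¹¹)(333)·sin150° = 1.698×10⁻⁹ N·m.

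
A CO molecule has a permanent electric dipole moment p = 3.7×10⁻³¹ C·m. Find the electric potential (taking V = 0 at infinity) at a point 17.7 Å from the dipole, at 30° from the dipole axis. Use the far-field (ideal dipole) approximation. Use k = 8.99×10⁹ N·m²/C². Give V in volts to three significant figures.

V ≈ 9.19×10⁻⁴ V

The dipole potential is V = kp cosθ / r².
V = (8.99×10⁹)(3.70×10⁻³¹)·cos30° / (1.77×10⁻⁹)² = 9.195×10⁻⁴ V.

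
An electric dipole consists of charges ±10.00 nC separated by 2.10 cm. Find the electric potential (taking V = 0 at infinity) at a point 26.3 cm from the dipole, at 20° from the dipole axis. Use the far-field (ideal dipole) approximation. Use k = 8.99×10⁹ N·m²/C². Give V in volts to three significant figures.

Dipole moment p = qd = (1.00×10⁻⁸ C)(0.0210 m) = 2.10×10⁻¹⁰ C·m.
The dipole potential is V = kp cosθ / r².
V = (8.99×10⁹)(2.10×10⁻¹⁰)·cos20° / (0.263)² = 25.65 V.

V ≈ 25.6 V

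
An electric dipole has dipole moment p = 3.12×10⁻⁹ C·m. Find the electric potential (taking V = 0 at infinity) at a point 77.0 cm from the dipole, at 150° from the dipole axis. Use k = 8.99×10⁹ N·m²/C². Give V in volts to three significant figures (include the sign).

V ≈ -41.0 V

The dipole potential is V = kp cosθ / r².
V = (8.99×10⁹)(3.12×10⁻⁹)·cos150° / (0.770)² = -40.97 V.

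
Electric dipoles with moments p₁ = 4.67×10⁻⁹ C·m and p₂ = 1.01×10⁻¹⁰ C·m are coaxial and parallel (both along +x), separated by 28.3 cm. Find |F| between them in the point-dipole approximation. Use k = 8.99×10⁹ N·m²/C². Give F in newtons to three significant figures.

On-axis field of dipole 1 at distance r: E = 2kp₁/r³. Force on dipole 2 is F = p₂·dE/dr (gradient along axis).
dE/dr = −6kp₁/r⁴, so |F| = 6kp₁p₂/r⁴ (attractive for aligned moments).
F = 6(8.99×10⁹)(4.67×10⁻⁹)(1.01×10⁻¹⁰)/(0.283)⁴ = 3.966×10⁻⁶ N.

F ≈ 3.97×10⁻⁶ N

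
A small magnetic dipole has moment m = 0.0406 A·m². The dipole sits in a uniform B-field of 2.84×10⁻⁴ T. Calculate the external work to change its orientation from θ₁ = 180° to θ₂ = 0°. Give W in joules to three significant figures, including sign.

W_ext = ΔU = −mB cosθ₂ + mB cosθ₁ = mB(cosθ₁ − cosθ₂).
W = (0.0406)(2.84×10⁻⁴)·(cos180° − cos0°) = (1.153×10⁻⁵)·(-2.0000) = -2.306×10⁻⁵ J.

W ≈ -2.31×10⁻⁵ J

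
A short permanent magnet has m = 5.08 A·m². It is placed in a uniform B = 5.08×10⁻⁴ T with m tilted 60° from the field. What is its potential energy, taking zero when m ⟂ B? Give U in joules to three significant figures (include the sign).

U = −m·B = −mB cosθ.
U = −(5.08)(5.08×10⁻⁴)·cos60° = -0.001290 J.

U ≈ -0.00129 J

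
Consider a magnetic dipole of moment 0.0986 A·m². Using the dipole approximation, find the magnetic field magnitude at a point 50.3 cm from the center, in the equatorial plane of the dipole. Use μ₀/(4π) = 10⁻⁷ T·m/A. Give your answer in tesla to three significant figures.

B ≈ 7.75×10⁻⁸ T

In the equatorial plane B = (μ₀/4π)·m/r³ (half the axial value).
B = (10⁻⁷)·(0.0986) / (0.503)³ = 7.748×10⁻⁸ T.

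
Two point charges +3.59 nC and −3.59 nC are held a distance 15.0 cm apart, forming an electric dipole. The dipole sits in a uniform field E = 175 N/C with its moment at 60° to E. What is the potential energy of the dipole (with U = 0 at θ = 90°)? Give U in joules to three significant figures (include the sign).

U ≈ -4.71×10⁻⁸ J

Dipole moment p = qd = (3.59×10⁻⁹ C)(0.150 m) = 5.385×10⁻¹⁰ C·m.
U = −p·E = −pE cosθ.
U = −(5.385×10⁻¹⁰)(175)·cos60° = -4.712×10⁻⁸ J.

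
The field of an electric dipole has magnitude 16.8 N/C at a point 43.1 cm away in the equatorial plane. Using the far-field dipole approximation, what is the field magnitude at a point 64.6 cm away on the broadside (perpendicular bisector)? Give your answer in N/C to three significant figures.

E ≈ 4.99 N/C

Dipole fields scale as 1/r³ in the far field; the geometry is the same at both points.
E₂ = E₁ · (r₁/r₂)³ = 16.8 · (43.1/64.6)³.
(r₁/r₂)³ = (0.6672)³ = 0.297.
E₂ ≈ 4.989 N/C.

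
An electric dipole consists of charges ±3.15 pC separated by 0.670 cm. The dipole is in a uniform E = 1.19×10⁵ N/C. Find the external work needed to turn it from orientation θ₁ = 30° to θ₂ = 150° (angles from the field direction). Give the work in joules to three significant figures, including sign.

W ≈ 4.35×10⁻⁹ J

Dipole moment p = qd = (3.15×10⁻¹² C)(0.00670 m) = 2.111×10⁻¹⁴ C·m.
W_ext = ΔU = U(θ₂) − U(θ₁) = −pE cosθ₂ − (−pE cosθ₁) = pE(cosθ₁ − cosθ₂).
W = (2.111×10⁻¹⁴)(1.19×10⁵)·(cos30° − cos150°) = (2.512×10⁻⁹)·(+1.7321) = 4.351×10⁻⁹ J.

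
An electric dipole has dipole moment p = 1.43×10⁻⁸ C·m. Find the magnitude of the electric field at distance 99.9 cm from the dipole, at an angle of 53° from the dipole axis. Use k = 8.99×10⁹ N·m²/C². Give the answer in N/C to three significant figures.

At angle θ the dipole field magnitude is E = (kp/r³)·√(1 + 3cos²θ).
kp/r³ = (8.99×10⁹)(1.43×10⁻⁸) / (0.999)³ = 128.9 N/C.
√(1 + 3cos²53°) = √(1 + 3·0.3622) = √2.0865 ≈ 1.4445.
E ≈ 128.9 × 1.444 = 186.3 N/C.

E ≈ 186 N/C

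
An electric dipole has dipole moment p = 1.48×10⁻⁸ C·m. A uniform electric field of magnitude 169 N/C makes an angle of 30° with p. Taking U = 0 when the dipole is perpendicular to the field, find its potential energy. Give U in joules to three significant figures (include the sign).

U = −p·E = −pE cosθ.
U = −(1.48×10⁻⁸)(169)·cos30° = -2.166×10⁻⁶ J.

U ≈ -2.17×10⁻⁶ J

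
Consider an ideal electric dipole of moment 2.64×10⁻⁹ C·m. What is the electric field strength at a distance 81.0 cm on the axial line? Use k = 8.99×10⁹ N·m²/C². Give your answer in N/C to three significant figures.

On the dipole axis E = 2kp/r³.
E = 2·(8.99×10⁹)(2.64×10⁻⁹) / (0.810)³ = 89.32 N/C.

E ≈ 89.3 N/C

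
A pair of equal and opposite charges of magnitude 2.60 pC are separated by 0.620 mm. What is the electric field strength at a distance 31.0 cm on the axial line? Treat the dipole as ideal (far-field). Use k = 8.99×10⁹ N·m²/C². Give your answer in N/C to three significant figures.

E ≈ 9.73×10⁻⁴ N/C

Dipole moment p = qd = (2.60×10⁻¹² C)(6.20×10⁻⁴ m) = 1.612×10⁻¹⁵ C·m.
On the dipole axis E = 2kp/r³.
E = 2·(8.99×10⁹)(1.612×10⁻¹⁵) / (0.310)³ = 9.729×10⁻⁴ N/C.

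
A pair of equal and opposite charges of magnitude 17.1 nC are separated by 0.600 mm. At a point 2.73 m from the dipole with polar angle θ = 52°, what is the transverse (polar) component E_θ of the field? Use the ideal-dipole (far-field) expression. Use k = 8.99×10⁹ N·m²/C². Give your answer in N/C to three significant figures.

Dipole moment p = qd = (1.71×10⁻⁸ C)(6.00×10⁻⁴ m) = 1.026×10⁻¹¹ C·m.
For a dipole, E_θ = (kp sinθ)/r³.
kp/r³ = (8.99×10⁹)(1.026×10⁻¹¹)/(2.73)³ = 0.004533 N/C.
E_θ = 0.004533·sin52° = 0.003572 N/C.

E_θ ≈ 0.00357 N/C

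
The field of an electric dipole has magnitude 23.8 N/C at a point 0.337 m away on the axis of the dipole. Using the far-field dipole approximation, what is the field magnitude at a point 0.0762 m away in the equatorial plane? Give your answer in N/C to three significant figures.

Dipole fields scale as 1/r³ in the far field.
The axial field is twice the equatorial field at the same r, so the geometry factor is 1/2.
E₂ = E₁ · (1/2) · (r₁/r₂)³ = 23.8 · 0.5 · (0.337/0.0762)³.
(r₁/r₂)³ = (4.423)³ = 86.5.
E₂ ≈ 1029 N/C.

E ≈ 1030 N/C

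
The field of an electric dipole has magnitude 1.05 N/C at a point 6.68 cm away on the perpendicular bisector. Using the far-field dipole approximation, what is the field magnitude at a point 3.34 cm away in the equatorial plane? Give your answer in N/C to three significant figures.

E ≈ 8.40 N/C

Dipole fields scale as 1/r³ in the far field; the geometry is the same at both points.
E₂ = E₁ · (r₁/r₂)³ = 1.05 · (6.68/3.34)³.
(r₁/r₂)³ = (2)³ = 8.
E₂ ≈ 8.400 N/C.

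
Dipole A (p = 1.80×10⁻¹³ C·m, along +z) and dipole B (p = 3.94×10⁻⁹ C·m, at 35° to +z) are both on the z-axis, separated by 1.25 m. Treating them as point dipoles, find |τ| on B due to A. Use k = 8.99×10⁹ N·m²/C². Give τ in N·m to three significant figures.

The second dipole sits on the axis of the first, so the field there is axial: E₁ = 2kp₁/r³ along +z.
E₁ = 2(8.99×10⁹)(1.80×10⁻¹³)/(1.25)³ = 0.001657 N/C.
Torque on the second dipole: τ = p₂ E₁ sinθ.
τ = (3.94×10⁻⁹)(0.001657)·sin35° = 3.745×10⁻¹² N·m.

τ ≈ 3.74×10⁻¹² N·m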